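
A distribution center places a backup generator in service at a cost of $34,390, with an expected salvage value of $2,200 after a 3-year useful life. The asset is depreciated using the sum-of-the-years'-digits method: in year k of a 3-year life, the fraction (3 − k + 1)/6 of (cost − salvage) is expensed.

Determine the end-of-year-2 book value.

$7,565

Depreciable base = $34,390 − $2,200 = $32,190.
Sum of the years' digits = 3+2+1 = 6.
Year 1: $32,190 × 3/6 = $16,095. Book value $18,295.
Year 2: $32,190 × 2/6 = $10,730. Book value $7,565.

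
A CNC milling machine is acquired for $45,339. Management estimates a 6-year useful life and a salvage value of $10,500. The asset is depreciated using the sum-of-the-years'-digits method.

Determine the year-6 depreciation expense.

$1,659

Depreciable base = $45,339 − $10,500 = $34,839.
Sum of the years' digits = 6+5+4+3+2+1 = 21.
Year 1: $34,839 × 6/21 = $9,954. Book value $35,385.
Year 2: $34,839 × 5/21 = $8,295. Book value $27,090.
Year 3: $34,839 × 4/21 = $6,636. Book value $20,454.
Year 4: $34,839 × 3/21 = $4,977. Book value $15,477.
Year 5: $34,839 × 2/21 = $3,318. Book value $12,159.
Year 6: $34,839 × 1/21 = $1,659. Book value $10,500.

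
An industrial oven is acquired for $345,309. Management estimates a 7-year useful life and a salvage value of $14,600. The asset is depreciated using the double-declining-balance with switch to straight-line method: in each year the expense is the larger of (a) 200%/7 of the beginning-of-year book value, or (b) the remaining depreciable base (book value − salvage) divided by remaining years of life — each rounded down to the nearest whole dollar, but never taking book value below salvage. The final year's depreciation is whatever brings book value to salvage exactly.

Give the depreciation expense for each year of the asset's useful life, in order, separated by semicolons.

$98,659; $70,471; $50,336; $35,955; $25,682; $24,803; $24,803

Depreciable base = $345,309 − $14,600 = $330,709.
Year 1: DB = ⌊$345,309 × 200%/7⌋ = $98,659; SL = ⌊$330,709/7⌋ = $47,244 → take DB $98,659. Book value $246,650.
Year 2: DB = ⌊$246,650 × 200%/7⌋ = $70,471; SL = ⌊$232,050/6⌋ = $38,675 → take DB $70,471. Book value $176,179.
Year 3: DB = ⌊$176,179 × 200%/7⌋ = $50,336; SL = ⌊$161,579/5⌋ = $32,315 → take DB $50,336. Book value $125,843.
Year 4: DB = ⌊$125,843 × 200%/7⌋ = $35,955; SL = ⌊$111,243/4⌋ = $27,810 → take DB $35,955. Book value $89,888.
Year 5: DB = ⌊$89,888 × 200%/7⌋ = $25,682; SL = ⌊$75,288/3⌋ = $25,096 → take DB $25,682. Book value $64,206.
Year 6: DB = ⌊$64,206 × 200%/7⌋ = $18,344; SL = ⌊$49,606/2⌋ = $24,803 → take SL $24,803. Book value $39,403.
Year 7 (final): $39,403 − $14,600 = $24,803. Book value $14,600.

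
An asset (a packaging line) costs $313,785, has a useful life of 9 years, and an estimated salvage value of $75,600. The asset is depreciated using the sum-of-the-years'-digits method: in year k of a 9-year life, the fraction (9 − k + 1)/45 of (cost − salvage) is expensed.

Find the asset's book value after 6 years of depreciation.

Depreciable base = $313,785 − $75,600 = $238,185.
Sum of the years' digits = 9+8+7+6+5+4+3+2+1 = 45.
Year 1: $238,185 × 9/45 = $47,637. Book value $266,148.
Year 2: $238,185 × 8/45 = $42,344. Book value $223,804.
Year 3: $238,185 × 7/45 = $37,051. Book value $186,753.
Year 4: $238,185 × 6/45 = $31,758. Book value $154,995.
Year 5: $238,185 × 5/45 = $26,465. Book value $128,530.
Year 6: $238,185 × 4/45 = $21,172. Book value $107,358.

$107,358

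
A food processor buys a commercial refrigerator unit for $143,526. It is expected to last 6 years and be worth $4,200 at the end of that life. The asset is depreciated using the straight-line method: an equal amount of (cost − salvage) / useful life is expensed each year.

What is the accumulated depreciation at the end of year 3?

Depreciable base = $143,526 − $4,200 = $139,326.
Annual expense = $139,326 / 6 = $23,221.
End of year 1: book value $120,305.
End of year 2: book value $97,084.
End of year 3: book value $73,863.
Accumulated through year 3 = $143,526 − $73,863 = $69,663.

$69,663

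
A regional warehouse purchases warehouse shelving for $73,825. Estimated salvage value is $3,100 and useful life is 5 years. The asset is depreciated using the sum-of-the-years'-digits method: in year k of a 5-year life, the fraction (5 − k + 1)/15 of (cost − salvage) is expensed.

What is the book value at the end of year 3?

$17,245

Depreciable base = $73,825 − $3,100 = $70,725.
Sum of the years' digits = 5+4+3+2+1 = 15.
Year 1: $70,725 × 5/15 = $23,575. Book value $50,250.
Year 2: $70,725 × 4/15 = $18,860. Book value $31,390.
Year 3: $70,725 × 3/15 = $14,145. Book value $17,245.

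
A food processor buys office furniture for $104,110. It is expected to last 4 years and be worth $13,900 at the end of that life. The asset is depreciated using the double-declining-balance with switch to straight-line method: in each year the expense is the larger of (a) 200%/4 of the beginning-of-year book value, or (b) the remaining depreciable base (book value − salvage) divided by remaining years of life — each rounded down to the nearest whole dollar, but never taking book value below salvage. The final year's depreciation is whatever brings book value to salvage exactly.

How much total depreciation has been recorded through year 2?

$78,082

Depreciable base = $104,110 − $13,900 = $90,210.
Year 1: DB = ⌊$104,110 × 200%/4⌋ = $52,055; SL = ⌊$90,210/4⌋ = $22,552 → take DB $52,055. Book value $52,055.
Year 2: DB = ⌊$52,055 × 200%/4⌋ = $26,027; SL = ⌊$38,155/3⌋ = $12,718 → take DB $26,027. Book value $26,028.
Accumulated through year 2 = $104,110 − $26,028 = $78,082.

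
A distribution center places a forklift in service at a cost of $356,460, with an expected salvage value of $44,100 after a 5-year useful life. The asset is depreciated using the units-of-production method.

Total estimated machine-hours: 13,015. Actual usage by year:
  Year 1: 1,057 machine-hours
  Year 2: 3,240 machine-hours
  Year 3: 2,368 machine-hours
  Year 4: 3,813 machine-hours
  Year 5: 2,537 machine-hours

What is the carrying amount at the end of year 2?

Depreciable base = $356,460 − $44,100 = $312,360.
Rate = $312,360 / 13,015 machine-hours = $24 per machine-hour.
Year 1: 1,057 × $24 = $25,368. Book value $331,092.
Year 2: 3,240 × $24 = $77,760. Book value $253,332.

$253,332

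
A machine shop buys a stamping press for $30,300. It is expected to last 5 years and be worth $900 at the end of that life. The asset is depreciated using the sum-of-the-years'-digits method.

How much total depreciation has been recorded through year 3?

Depreciable base = $30,300 − $900 = $29,400.
Sum of the years' digits = 5+4+3+2+1 = 15.
Year 1: $29,400 × 5/15 = $9,800. Book value $20,500.
Year 2: $29,400 × 4/15 = $7,840. Book value $12,660.
Year 3: $29,400 × 3/15 = $5,880. Book value $6,780.
Accumulated through year 3 = $30,300 − $6,780 = $23,520.

$23,520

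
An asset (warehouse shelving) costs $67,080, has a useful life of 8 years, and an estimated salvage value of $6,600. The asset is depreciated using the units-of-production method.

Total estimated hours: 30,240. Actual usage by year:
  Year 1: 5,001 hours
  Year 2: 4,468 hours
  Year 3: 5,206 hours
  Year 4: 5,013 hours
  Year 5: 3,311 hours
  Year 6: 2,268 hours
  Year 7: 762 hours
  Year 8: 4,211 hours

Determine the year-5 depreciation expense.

Depreciable base = $67,080 − $6,600 = $60,480.
Rate = $60,480 / 30,240 hours = $2 per hour.
Year 1: 5,001 × $2 = $10,002. Book value $57,078.
Year 2: 4,468 × $2 = $8,936. Book value $48,142.
Year 3: 5,206 × $2 = $10,412. Book value $37,730.
Year 4: 5,013 × $2 = $10,026. Book value $27,704.
Year 5: 3,311 × $2 = $6,622. Book value $21,082.

$6,622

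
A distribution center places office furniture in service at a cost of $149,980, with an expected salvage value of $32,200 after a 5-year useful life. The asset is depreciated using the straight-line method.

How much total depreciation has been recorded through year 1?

Depreciable base = $149,980 − $32,200 = $117,780.
Annual expense = $117,780 / 5 = $23,556.
End of year 1: book value $126,424.
Accumulated through year 1 = $149,980 − $126,424 = $23,556.

$23,556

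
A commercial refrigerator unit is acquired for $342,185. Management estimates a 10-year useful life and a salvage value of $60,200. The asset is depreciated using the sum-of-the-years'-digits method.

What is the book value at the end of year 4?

$167,867

Depreciable base = $342,185 − $60,200 = $281,985.
Sum of the years' digits = 10+9+8+7+6+5+4+3+2+1 = 55.
Year 1: $281,985 × 10/55 = $51,270. Book value $290,915.
Year 2: $281,985 × 9/55 = $46,143. Book value $244,772.
Year 3: $281,985 × 8/55 = $41,016. Book value $203,756.
Year 4: $281,985 × 7/55 = $35,889. Book value $167,867.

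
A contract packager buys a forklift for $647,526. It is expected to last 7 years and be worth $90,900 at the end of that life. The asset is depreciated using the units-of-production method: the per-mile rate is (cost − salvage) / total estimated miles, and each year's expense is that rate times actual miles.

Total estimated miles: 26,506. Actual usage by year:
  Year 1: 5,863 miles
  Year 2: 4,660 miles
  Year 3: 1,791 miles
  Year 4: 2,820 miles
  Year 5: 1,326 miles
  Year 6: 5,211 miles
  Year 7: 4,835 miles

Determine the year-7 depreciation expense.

$101,535

Depreciable base = $647,526 − $90,900 = $556,626.
Rate = $556,626 / 26,506 miles = $21 per mile.
Year 1: 5,863 × $21 = $123,123. Book value $524,403.
Year 2: 4,660 × $21 = $97,860. Book value $426,543.
Year 3: 1,791 × $21 = $37,611. Book value $388,932.
Year 4: 2,820 × $21 = $59,220. Book value $329,712.
Year 5: 1,326 × $21 = $27,846. Book value $301,866.
Year 6: 5,211 × $21 = $109,431. Book value $192,435.
Year 7: 4,835 × $21 = $101,535. Book value $90,900.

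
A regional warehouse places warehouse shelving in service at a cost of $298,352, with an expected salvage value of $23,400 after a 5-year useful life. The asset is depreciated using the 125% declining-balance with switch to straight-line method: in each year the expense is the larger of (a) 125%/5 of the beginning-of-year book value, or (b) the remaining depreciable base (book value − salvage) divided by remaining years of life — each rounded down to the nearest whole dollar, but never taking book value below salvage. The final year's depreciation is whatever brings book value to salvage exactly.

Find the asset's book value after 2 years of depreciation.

$167,823

Depreciable base = $298,352 − $23,400 = $274,952.
Year 1: DB = ⌊$298,352 × 125%/5⌋ = $74,588; SL = ⌊$274,952/5⌋ = $54,990 → take DB $74,588. Book value $223,764.
Year 2: DB = ⌊$223,764 × 125%/5⌋ = $55,941; SL = ⌊$200,364/4⌋ = $50,091 → take DB $55,941. Book value $167,823.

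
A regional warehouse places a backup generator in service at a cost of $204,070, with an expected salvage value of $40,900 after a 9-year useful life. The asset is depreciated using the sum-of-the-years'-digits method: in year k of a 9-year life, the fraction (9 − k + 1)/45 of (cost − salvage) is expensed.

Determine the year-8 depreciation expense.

$7,252

Depreciable base = $204,070 − $40,900 = $163,170.
Sum of the years' digits = 9+8+7+6+5+4+3+2+1 = 45.
Year 1: $163,170 × 9/45 = $32,634. Book value $171,436.
Year 2: $163,170 × 8/45 = $29,008. Book value $142,428.
Year 3: $163,170 × 7/45 = $25,382. Book value $117,046.
Year 4: $163,170 × 6/45 = $21,756. Book value $95,290.
Year 5: $163,170 × 5/45 = $18,130. Book value $77,160.
Year 6: $163,170 × 4/45 = $14,504. Book value $62,656.
Year 7: $163,170 × 3/45 = $10,878. Book value $51,778.
Year 8: $163,170 × 2/45 = $7,252. Book value $44,526.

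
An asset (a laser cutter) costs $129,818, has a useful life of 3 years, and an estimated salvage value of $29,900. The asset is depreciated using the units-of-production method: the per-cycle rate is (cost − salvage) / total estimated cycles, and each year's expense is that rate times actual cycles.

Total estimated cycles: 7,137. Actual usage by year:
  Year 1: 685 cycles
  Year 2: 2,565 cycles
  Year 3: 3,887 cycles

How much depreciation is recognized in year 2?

$35,910

Depreciable base = $129,818 − $29,900 = $99,918.
Rate = $99,918 / 7,137 cycles = $14 per cycle.
Year 1: 685 × $14 = $9,590. Book value $120,228.
Year 2: 2,565 × $14 = $35,910. Book value $84,318.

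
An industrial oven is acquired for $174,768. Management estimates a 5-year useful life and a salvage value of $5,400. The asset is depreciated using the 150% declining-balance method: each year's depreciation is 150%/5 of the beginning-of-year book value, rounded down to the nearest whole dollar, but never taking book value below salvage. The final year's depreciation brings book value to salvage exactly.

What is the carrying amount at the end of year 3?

$59,946

Depreciable base = $174,768 − $5,400 = $169,368.
Year 1: ⌊$174,768 × 150%/5⌋ = $52,430. Book value $122,338.
Year 2: ⌊$122,338 × 150%/5⌋ = $36,701. Book value $85,637.
Year 3: ⌊$85,637 × 150%/5⌋ = $25,691. Book value $59,946.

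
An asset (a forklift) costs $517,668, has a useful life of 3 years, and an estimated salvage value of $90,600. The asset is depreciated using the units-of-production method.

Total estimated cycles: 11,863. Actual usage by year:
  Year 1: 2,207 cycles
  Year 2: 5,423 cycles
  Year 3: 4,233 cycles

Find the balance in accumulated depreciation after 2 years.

$274,680

Depreciable base = $517,668 − $90,600 = $427,068.
Rate = $427,068 / 11,863 cycles = $36 per cycle.
Year 1: 2,207 × $36 = $79,452. Book value $438,216.
Year 2: 5,423 × $36 = $195,228. Book value $242,988.
Accumulated through year 2 = $517,668 − $242,988 = $274,680.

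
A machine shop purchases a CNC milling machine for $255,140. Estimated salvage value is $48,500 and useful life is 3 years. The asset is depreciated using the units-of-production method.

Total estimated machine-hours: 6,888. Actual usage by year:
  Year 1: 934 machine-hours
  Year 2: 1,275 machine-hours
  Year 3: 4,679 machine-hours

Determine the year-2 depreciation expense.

Depreciable base = $255,140 − $48,500 = $206,640.
Rate = $206,640 / 6,888 machine-hours = $30 per machine-hour.
Year 1: 934 × $30 = $28,020. Book value $227,120.
Year 2: 1,275 × $30 = $38,250. Book value $188,870.

$38,250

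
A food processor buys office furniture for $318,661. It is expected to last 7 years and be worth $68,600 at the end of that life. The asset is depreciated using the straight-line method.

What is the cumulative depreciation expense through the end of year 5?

$178,615

Depreciable base = $318,661 − $68,600 = $250,061.
Annual expense = $250,061 / 7 = $35,723.
End of year 1: book value $282,938.
End of year 2: book value $247,215.
End of year 3: book value $211,492.
End of year 4: book value $175,769.
End of year 5: book value $140,046.
Accumulated through year 5 = $318,661 − $140,046 = $178,615.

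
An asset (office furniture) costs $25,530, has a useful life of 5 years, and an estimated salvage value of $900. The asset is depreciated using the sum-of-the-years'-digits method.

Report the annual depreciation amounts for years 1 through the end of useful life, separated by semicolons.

Depreciable base = $25,530 − $900 = $24,630.
Sum of the years' digits = 5+4+3+2+1 = 15.
Year 1: $24,630 × 5/15 = $8,210. Book value $17,320.
Year 2: $24,630 × 4/15 = $6,568. Book value $10,752.
Year 3: $24,630 × 3/15 = $4,926. Book value $5,826.
Year 4: $24,630 × 2/15 = $3,284. Book value $2,542.
Year 5: $24,630 × 1/15 = $1,642. Book value $900.

$8,210; $6,568; $4,926; $3,284; $1,642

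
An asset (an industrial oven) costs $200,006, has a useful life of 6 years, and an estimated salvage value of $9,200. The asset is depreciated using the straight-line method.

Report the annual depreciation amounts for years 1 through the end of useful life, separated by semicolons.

$31,801; $31,801; $31,801; $31,801; $31,801; $31,801

Depreciable base = $200,006 − $9,200 = $190,806.
Annual expense = $190,806 / 6 = $31,801.
End of year 1: book value $168,205.
End of year 2: book value $136,404.
End of year 3: book value $104,603.
End of year 4: book value $72,802.
End of year 5: book value $41,001.
End of year 6: book value $9,200.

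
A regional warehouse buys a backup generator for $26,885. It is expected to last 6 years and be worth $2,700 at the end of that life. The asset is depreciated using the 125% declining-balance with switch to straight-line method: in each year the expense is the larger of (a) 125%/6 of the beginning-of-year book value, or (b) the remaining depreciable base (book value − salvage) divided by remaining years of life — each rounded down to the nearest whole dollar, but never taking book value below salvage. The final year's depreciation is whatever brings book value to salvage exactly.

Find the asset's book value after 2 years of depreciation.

Depreciable base = $26,885 − $2,700 = $24,185.
Year 1: DB = ⌊$26,885 × 125%/6⌋ = $5,601; SL = ⌊$24,185/6⌋ = $4,030 → take DB $5,601. Book value $21,284.
Year 2: DB = ⌊$21,284 × 125%/6⌋ = $4,434; SL = ⌊$18,584/5⌋ = $3,716 → take DB $4,434. Book value $16,850.

$16,850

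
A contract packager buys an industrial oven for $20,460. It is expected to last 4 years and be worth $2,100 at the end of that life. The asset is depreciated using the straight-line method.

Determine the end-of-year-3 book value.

$6,690

Depreciable base = $20,460 − $2,100 = $18,360.
Annual expense = $18,360 / 4 = $4,590.
End of year 1: book value $15,870.
End of year 2: book value $11,280.
End of year 3: book value $6,690.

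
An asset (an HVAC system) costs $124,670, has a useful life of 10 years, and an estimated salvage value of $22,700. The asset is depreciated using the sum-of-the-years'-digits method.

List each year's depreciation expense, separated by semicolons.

$18,540; $16,686; $14,832; $12,978; $11,124; $9,270; $7,416; $5,562; $3,708; $1,854

Depreciable base = $124,670 − $22,700 = $101,970.
Sum of the years' digits = 10+9+8+7+6+5+4+3+2+1 = 55.
Year 1: $101,970 × 10/55 = $18,540. Book value $106,130.
Year 2: $101,970 × 9/55 = $16,686. Book value $89,444.
Year 3: $101,970 × 8/55 = $14,832. Book value $74,612.
Year 4: $101,970 × 7/55 = $12,978. Book value $61,634.
Year 5: $101,970 × 6/55 = $11,124. Book value $50,510.
Year 6: $101,970 × 5/55 = $9,270. Book value $41,240.
Year 7: $101,970 × 4/55 = $7,416. Book value $33,824.
Year 8: $101,970 × 3/55 = $5,562. Book value $28,262.
Year 9: $101,970 × 2/55 = $3,708. Book value $24,554.
Year 10: $101,970 × 1/55 = $1,854. Book value $22,700.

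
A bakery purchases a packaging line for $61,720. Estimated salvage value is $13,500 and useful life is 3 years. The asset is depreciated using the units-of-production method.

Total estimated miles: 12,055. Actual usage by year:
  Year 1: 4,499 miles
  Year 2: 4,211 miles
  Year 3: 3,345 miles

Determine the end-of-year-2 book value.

Depreciable base = $61,720 − $13,500 = $48,220.
Rate = $48,220 / 12,055 miles = $4 per mile.
Year 1: 4,499 × $4 = $17,996. Book value $43,724.
Year 2: 4,211 × $4 = $16,844. Book value $26,880.

$26,880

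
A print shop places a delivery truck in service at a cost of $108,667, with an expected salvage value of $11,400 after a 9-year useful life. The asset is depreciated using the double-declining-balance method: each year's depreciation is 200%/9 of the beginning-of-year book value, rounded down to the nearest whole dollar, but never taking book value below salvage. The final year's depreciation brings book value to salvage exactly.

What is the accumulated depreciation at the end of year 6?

$84,610

Depreciable base = $108,667 − $11,400 = $97,267.
Year 1: ⌊$108,667 × 200%/9⌋ = $24,148. Book value $84,519.
Year 2: ⌊$84,519 × 200%/9⌋ = $18,782. Book value $65,737.
Year 3: ⌊$65,737 × 200%/9⌋ = $14,608. Book value $51,129.
Year 4: ⌊$51,129 × 200%/9⌋ = $11,362. Book value $39,767.
Year 5: ⌊$39,767 × 200%/9⌋ = $8,837. Book value $30,930.
Year 6: ⌊$30,930 × 200%/9⌋ = $6,873. Book value $24,057.
Accumulated through year 6 = $108,667 − $24,057 = $84,610.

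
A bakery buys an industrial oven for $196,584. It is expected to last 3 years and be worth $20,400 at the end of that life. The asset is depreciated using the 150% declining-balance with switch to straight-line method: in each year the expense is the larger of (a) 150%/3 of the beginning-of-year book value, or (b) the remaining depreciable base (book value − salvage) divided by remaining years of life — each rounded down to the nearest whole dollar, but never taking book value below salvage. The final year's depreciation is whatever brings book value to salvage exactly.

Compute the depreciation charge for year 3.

Depreciable base = $196,584 − $20,400 = $176,184.
Year 1: DB = ⌊$196,584 × 150%/3⌋ = $98,292; SL = ⌊$176,184/3⌋ = $58,728 → take DB $98,292. Book value $98,292.
Year 2: DB = ⌊$98,292 × 150%/3⌋ = $49,146; SL = ⌊$77,892/2⌋ = $38,946 → take DB $49,146. Book value $49,146.
Year 3 (final): $49,146 − $20,400 = $28,746. Book value $20,400.

$28,746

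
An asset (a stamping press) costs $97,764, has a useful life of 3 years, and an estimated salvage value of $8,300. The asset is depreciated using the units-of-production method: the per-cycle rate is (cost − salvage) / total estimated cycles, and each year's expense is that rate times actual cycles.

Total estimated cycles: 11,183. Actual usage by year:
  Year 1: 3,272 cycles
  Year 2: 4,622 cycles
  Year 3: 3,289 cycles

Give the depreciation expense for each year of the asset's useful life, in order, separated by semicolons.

$26,176; $36,976; $26,312

Depreciable base = $97,764 − $8,300 = $89,464.
Rate = $89,464 / 11,183 cycles = $8 per cycle.
Year 1: 3,272 × $8 = $26,176. Book value $71,588.
Year 2: 4,622 × $8 = $36,976. Book value $34,612.
Year 3: 3,289 × $8 = $26,312. Book value $8,300.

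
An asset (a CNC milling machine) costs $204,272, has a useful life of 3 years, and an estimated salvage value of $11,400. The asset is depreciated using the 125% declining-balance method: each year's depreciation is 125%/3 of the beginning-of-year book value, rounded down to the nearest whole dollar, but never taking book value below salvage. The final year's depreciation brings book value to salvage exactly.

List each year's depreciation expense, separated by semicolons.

$85,113; $49,649; $58,110

Depreciable base = $204,272 − $11,400 = $192,872.
Year 1: ⌊$204,272 × 125%/3⌋ = $85,113. Book value $119,159.
Year 2: ⌊$119,159 × 125%/3⌋ = $49,649. Book value $69,510.
Year 3 (final): $69,510 − $11,400 = $58,110. Book value $11,400.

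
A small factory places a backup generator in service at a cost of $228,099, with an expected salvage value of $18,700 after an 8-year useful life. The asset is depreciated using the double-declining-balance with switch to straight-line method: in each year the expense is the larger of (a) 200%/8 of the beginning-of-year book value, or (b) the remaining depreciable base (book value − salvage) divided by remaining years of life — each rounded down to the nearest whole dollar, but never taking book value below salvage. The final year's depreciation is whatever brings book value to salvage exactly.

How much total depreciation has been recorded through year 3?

Depreciable base = $228,099 − $18,700 = $209,399.
Year 1: DB = ⌊$228,099 × 200%/8⌋ = $57,024; SL = ⌊$209,399/8⌋ = $26,174 → take DB $57,024. Book value $171,075.
Year 2: DB = ⌊$171,075 × 200%/8⌋ = $42,768; SL = ⌊$152,375/7⌋ = $21,767 → take DB $42,768. Book value $128,307.
Year 3: DB = ⌊$128,307 × 200%/8⌋ = $32,076; SL = ⌊$109,607/6⌋ = $18,267 → take DB $32,076. Book value $96,231.
Accumulated through year 3 = $228,099 − $96,231 = $131,868.

$131,868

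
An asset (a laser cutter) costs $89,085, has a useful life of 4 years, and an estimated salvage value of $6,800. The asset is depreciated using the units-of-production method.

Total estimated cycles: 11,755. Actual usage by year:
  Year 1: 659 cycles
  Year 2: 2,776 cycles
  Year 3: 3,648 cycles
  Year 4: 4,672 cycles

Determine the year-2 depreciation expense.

Depreciable base = $89,085 − $6,800 = $82,285.
Rate = $82,285 / 11,755 cycles = $7 per cycle.
Year 1: 659 × $7 = $4,613. Book value $84,472.
Year 2: 2,776 × $7 = $19,432. Book value $65,040.

$19,432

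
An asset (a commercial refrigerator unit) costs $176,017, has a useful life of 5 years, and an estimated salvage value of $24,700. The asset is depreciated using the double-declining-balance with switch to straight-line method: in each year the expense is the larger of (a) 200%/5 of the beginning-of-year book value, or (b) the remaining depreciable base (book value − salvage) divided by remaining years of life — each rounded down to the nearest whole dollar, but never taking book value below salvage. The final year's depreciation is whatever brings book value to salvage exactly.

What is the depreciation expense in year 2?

Depreciable base = $176,017 − $24,700 = $151,317.
Year 1: DB = ⌊$176,017 × 200%/5⌋ = $70,406; SL = ⌊$151,317/5⌋ = $30,263 → take DB $70,406. Book value $105,611.
Year 2: DB = ⌊$105,611 × 200%/5⌋ = $42,244; SL = ⌊$80,911/4⌋ = $20,227 → take DB $42,244. Book value $63,367.

$42,244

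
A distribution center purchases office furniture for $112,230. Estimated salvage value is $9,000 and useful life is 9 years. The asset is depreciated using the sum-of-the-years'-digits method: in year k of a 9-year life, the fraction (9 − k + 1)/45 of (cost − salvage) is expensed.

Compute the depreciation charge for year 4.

$13,764

Depreciable base = $112,230 − $9,000 = $103,230.
Sum of the years' digits = 9+8+7+6+5+4+3+2+1 = 45.
Year 1: $103,230 × 9/45 = $20,646. Book value $91,584.
Year 2: $103,230 × 8/45 = $18,352. Book value $73,232.
Year 3: $103,230 × 7/45 = $16,058. Book value $57,174.
Year 4: $103,230 × 6/45 = $13,764. Book value $43,410.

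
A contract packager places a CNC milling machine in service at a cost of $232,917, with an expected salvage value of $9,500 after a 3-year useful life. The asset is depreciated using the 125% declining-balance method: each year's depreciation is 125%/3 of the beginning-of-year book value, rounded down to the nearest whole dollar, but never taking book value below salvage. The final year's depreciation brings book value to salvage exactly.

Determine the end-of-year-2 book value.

$79,257

Depreciable base = $232,917 − $9,500 = $223,417.
Year 1: ⌊$232,917 × 125%/3⌋ = $97,048. Book value $135,869.
Year 2: ⌊$135,869 × 125%/3⌋ = $56,612. Book value $79,257.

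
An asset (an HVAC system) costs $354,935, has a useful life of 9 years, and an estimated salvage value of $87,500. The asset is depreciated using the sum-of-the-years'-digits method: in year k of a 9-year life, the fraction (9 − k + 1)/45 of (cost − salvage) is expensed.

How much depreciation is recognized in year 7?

$17,829

Depreciable base = $354,935 − $87,500 = $267,435.
Sum of the years' digits = 9+8+7+6+5+4+3+2+1 = 45.
Year 1: $267,435 × 9/45 = $53,487. Book value $301,448.
Year 2: $267,435 × 8/45 = $47,544. Book value $253,904.
Year 3: $267,435 × 7/45 = $41,601. Book value $212,303.
Year 4: $267,435 × 6/45 = $35,658. Book value $176,645.
Year 5: $267,435 × 5/45 = $29,715. Book value $146,930.
Year 6: $267,435 × 4/45 = $23,772. Book value $123,158.
Year 7: $267,435 × 3/45 = $17,829. Book value $105,329.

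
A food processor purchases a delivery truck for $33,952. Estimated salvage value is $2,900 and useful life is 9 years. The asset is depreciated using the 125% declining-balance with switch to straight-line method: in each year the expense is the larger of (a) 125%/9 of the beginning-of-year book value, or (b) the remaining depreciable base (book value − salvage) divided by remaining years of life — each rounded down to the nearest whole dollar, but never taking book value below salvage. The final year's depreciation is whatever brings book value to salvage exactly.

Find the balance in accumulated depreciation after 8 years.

$27,921

Depreciable base = $33,952 − $2,900 = $31,052.
Year 1: DB = ⌊$33,952 × 125%/9⌋ = $4,715; SL = ⌊$31,052/9⌋ = $3,450 → take DB $4,715. Book value $29,237.
Year 2: DB = ⌊$29,237 × 125%/9⌋ = $4,060; SL = ⌊$26,337/8⌋ = $3,292 → take DB $4,060. Book value $25,177.
Year 3: DB = ⌊$25,177 × 125%/9⌋ = $3,496; SL = ⌊$22,277/7⌋ = $3,182 → take DB $3,496. Book value $21,681.
Year 4: DB = ⌊$21,681 × 125%/9⌋ = $3,011; SL = ⌊$18,781/6⌋ = $3,130 → take SL $3,130. Book value $18,551.
Year 5: DB = ⌊$18,551 × 125%/9⌋ = $2,576; SL = ⌊$15,651/5⌋ = $3,130 → take SL $3,130. Book value $15,421.
Year 6: DB = ⌊$15,421 × 125%/9⌋ = $2,141; SL = ⌊$12,521/4⌋ = $3,130 → take SL $3,130. Book value $12,291.
Year 7: DB = ⌊$12,291 × 125%/9⌋ = $1,707; SL = ⌊$9,391/3⌋ = $3,130 → take SL $3,130. Book value $9,161.
Year 8: DB = ⌊$9,161 × 125%/9⌋ = $1,272; SL = ⌊$6,261/2⌋ = $3,130 → take SL $3,130. Book value $6,031.
Accumulated through year 8 = $33,952 − $6,031 = $27,921.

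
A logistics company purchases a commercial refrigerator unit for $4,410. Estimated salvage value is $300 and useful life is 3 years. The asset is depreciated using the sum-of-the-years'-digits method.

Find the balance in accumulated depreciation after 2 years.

$3,425

Depreciable base = $4,410 − $300 = $4,110.
Sum of the years' digits = 3+2+1 = 6.
Year 1: $4,110 × 3/6 = $2,055. Book value $2,355.
Year 2: $4,110 × 2/6 = $1,370. Book value $985.
Accumulated through year 2 = $4,410 − $985 = $3,425.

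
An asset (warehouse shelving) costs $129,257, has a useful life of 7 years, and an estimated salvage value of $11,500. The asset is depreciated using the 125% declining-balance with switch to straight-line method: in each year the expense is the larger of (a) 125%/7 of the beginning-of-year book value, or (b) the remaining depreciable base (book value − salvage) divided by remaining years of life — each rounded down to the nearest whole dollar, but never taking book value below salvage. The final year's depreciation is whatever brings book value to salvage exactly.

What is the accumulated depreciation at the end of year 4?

$72,650

Depreciable base = $129,257 − $11,500 = $117,757.
Year 1: DB = ⌊$129,257 × 125%/7⌋ = $23,081; SL = ⌊$117,757/7⌋ = $16,822 → take DB $23,081. Book value $106,176.
Year 2: DB = ⌊$106,176 × 125%/7⌋ = $18,960; SL = ⌊$94,676/6⌋ = $15,779 → take DB $18,960. Book value $87,216.
Year 3: DB = ⌊$87,216 × 125%/7⌋ = $15,574; SL = ⌊$75,716/5⌋ = $15,143 → take DB $15,574. Book value $71,642.
Year 4: DB = ⌊$71,642 × 125%/7⌋ = $12,793; SL = ⌊$60,142/4⌋ = $15,035 → take SL $15,035. Book value $56,607.
Accumulated through year 4 = $129,257 − $56,607 = $72,650.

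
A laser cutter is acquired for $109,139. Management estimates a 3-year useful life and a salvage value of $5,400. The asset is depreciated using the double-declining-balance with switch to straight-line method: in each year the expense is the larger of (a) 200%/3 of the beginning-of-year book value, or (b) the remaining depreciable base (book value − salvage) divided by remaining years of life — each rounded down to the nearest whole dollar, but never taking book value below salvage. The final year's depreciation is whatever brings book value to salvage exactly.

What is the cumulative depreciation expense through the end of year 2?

Depreciable base = $109,139 − $5,400 = $103,739.
Year 1: DB = ⌊$109,139 × 200%/3⌋ = $72,759; SL = ⌊$103,739/3⌋ = $34,579 → take DB $72,759. Book value $36,380.
Year 2: DB = ⌊$36,380 × 200%/3⌋ = $24,253; SL = ⌊$30,980/2⌋ = $15,490 → take DB $24,253. Book value $12,127.
Accumulated through year 2 = $109,139 − $12,127 = $97,012.

$97,012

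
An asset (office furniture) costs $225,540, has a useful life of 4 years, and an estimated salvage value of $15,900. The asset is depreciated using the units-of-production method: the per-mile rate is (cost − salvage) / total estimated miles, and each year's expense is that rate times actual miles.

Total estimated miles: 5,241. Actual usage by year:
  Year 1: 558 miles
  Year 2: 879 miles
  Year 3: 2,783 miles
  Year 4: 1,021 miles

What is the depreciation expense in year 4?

Depreciable base = $225,540 − $15,900 = $209,640.
Rate = $209,640 / 5,241 miles = $40 per mile.
Year 1: 558 × $40 = $22,320. Book value $203,220.
Year 2: 879 × $40 = $35,160. Book value $168,060.
Year 3: 2,783 × $40 = $111,320. Book value $56,740.
Year 4: 1,021 × $40 = $40,840. Book value $15,900.

$40,840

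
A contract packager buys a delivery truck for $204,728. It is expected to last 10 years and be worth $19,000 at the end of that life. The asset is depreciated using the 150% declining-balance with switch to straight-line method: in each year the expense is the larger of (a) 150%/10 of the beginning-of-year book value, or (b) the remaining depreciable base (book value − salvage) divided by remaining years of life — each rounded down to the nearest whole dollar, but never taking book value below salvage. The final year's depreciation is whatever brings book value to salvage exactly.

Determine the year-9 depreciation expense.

$14,368

Depreciable base = $204,728 − $19,000 = $185,728.
Year 1: DB = ⌊$204,728 × 150%/10⌋ = $30,709; SL = ⌊$185,728/10⌋ = $18,572 → take DB $30,709. Book value $174,019.
Year 2: DB = ⌊$174,019 × 150%/10⌋ = $26,102; SL = ⌊$155,019/9⌋ = $17,224 → take DB $26,102. Book value $147,917.
Year 3: DB = ⌊$147,917 × 150%/10⌋ = $22,187; SL = ⌊$128,917/8⌋ = $16,114 → take DB $22,187. Book value $125,730.
Year 4: DB = ⌊$125,730 × 150%/10⌋ = $18,859; SL = ⌊$106,730/7⌋ = $15,247 → take DB $18,859. Book value $106,871.
Year 5: DB = ⌊$106,871 × 150%/10⌋ = $16,030; SL = ⌊$87,871/6⌋ = $14,645 → take DB $16,030. Book value $90,841.
Year 6: DB = ⌊$90,841 × 150%/10⌋ = $13,626; SL = ⌊$71,841/5⌋ = $14,368 → take SL $14,368. Book value $76,473.
Year 7: DB = ⌊$76,473 × 150%/10⌋ = $11,470; SL = ⌊$57,473/4⌋ = $14,368 → take SL $14,368. Book value $62,105.
Year 8: DB = ⌊$62,105 × 150%/10⌋ = $9,315; SL = ⌊$43,105/3⌋ = $14,368 → take SL $14,368. Book value $47,737.
Year 9: DB = ⌊$47,737 × 150%/10⌋ = $7,160; SL = ⌊$28,737/2⌋ = $14,368 → take SL $14,368. Book value $33,369.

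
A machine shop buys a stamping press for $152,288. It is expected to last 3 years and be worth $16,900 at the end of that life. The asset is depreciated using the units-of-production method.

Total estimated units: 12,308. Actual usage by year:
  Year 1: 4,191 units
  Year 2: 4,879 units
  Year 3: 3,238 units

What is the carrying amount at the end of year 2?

$52,518

Depreciable base = $152,288 − $16,900 = $135,388.
Rate = $135,388 / 12,308 units = $11 per unit.
Year 1: 4,191 × $11 = $46,101. Book value $106,187.
Year 2: 4,879 × $11 = $53,669. Book value $52,518.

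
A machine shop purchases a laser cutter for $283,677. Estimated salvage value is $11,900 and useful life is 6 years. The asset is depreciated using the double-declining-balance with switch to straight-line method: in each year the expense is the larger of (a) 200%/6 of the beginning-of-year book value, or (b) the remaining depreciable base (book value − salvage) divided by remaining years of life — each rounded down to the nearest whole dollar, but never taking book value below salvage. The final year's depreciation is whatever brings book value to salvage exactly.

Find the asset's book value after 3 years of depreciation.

Depreciable base = $283,677 − $11,900 = $271,777.
Year 1: DB = ⌊$283,677 × 200%/6⌋ = $94,559; SL = ⌊$271,777/6⌋ = $45,296 → take DB $94,559. Book value $189,118.
Year 2: DB = ⌊$189,118 × 200%/6⌋ = $63,039; SL = ⌊$177,218/5⌋ = $35,443 → take DB $63,039. Book value $126,079.
Year 3: DB = ⌊$126,079 × 200%/6⌋ = $42,026; SL = ⌊$114,179/4⌋ = $28,544 → take DB $42,026. Book value $84,053.

$84,053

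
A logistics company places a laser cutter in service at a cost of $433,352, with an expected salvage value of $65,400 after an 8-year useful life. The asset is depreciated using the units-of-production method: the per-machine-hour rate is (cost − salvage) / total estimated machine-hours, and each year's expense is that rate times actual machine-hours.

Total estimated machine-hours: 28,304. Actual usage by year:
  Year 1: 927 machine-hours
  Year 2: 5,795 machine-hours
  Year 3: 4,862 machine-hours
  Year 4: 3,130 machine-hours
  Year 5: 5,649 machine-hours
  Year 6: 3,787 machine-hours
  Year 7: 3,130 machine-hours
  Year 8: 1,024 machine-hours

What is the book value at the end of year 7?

Depreciable base = $433,352 − $65,400 = $367,952.
Rate = $367,952 / 28,304 machine-hours = $13 per machine-hour.
Year 1: 927 × $13 = $12,051. Book value $421,301.
Year 2: 5,795 × $13 = $75,335. Book value $345,966.
Year 3: 4,862 × $13 = $63,206. Book value $282,760.
Year 4: 3,130 × $13 = $40,690. Book value $242,070.
Year 5: 5,649 × $13 = $73,437. Book value $168,633.
Year 6: 3,787 × $13 = $49,231. Book value $119,402.
Year 7: 3,130 × $13 = $40,690. Book value $78,712.

$78,712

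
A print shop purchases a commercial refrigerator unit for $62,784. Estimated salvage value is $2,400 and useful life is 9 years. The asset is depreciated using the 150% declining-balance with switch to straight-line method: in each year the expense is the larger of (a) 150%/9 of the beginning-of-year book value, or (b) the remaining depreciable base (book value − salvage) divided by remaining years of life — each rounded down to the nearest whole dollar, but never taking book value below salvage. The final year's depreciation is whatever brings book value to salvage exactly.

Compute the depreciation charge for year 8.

$5,576

Depreciable base = $62,784 − $2,400 = $60,384.
Year 1: DB = ⌊$62,784 × 150%/9⌋ = $10,464; SL = ⌊$60,384/9⌋ = $6,709 → take DB $10,464. Book value $52,320.
Year 2: DB = ⌊$52,320 × 150%/9⌋ = $8,720; SL = ⌊$49,920/8⌋ = $6,240 → take DB $8,720. Book value $43,600.
Year 3: DB = ⌊$43,600 × 150%/9⌋ = $7,266; SL = ⌊$41,200/7⌋ = $5,885 → take DB $7,266. Book value $36,334.
Year 4: DB = ⌊$36,334 × 150%/9⌋ = $6,055; SL = ⌊$33,934/6⌋ = $5,655 → take DB $6,055. Book value $30,279.
Year 5: DB = ⌊$30,279 × 150%/9⌋ = $5,046; SL = ⌊$27,879/5⌋ = $5,575 → take SL $5,575. Book value $24,704.
Year 6: DB = ⌊$24,704 × 150%/9⌋ = $4,117; SL = ⌊$22,304/4⌋ = $5,576 → take SL $5,576. Book value $19,128.
Year 7: DB = ⌊$19,128 × 150%/9⌋ = $3,188; SL = ⌊$16,728/3⌋ = $5,576 → take SL $5,576. Book value $13,552.
Year 8: DB = ⌊$13,552 × 150%/9⌋ = $2,258; SL = ⌊$11,152/2⌋ = $5,576 → take SL $5,576. Book value $7,976.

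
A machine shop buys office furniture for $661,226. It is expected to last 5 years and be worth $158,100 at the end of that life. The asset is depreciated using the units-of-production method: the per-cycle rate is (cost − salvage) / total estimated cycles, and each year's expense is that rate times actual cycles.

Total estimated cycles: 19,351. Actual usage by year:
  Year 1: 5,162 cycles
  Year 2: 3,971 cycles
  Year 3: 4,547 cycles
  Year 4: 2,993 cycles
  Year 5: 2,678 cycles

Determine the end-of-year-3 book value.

Depreciable base = $661,226 − $158,100 = $503,126.
Rate = $503,126 / 19,351 cycles = $26 per cycle.
Year 1: 5,162 × $26 = $134,212. Book value $527,014.
Year 2: 3,971 × $26 = $103,246. Book value $423,768.
Year 3: 4,547 × $26 = $118,222. Book value $305,546.

$305,546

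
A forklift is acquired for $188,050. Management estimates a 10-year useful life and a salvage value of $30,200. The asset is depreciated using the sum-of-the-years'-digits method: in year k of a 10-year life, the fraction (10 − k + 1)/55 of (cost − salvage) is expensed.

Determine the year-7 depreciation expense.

$11,480

Depreciable base = $188,050 − $30,200 = $157,850.
Sum of the years' digits = 10+9+8+7+6+5+4+3+2+1 = 55.
Year 1: $157,850 × 10/55 = $28,700. Book value $159,350.
Year 2: $157,850 × 9/55 = $25,830. Book value $133,520.
Year 3: $157,850 × 8/55 = $22,960. Book value $110,560.
Year 4: $157,850 × 7/55 = $20,090. Book value $90,470.
Year 5: $157,850 × 6/55 = $17,220. Book value $73,250.
Year 6: $157,850 × 5/55 = $14,350. Book value $58,900.
Year 7: $157,850 × 4/55 = $11,480. Book value $47,420.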